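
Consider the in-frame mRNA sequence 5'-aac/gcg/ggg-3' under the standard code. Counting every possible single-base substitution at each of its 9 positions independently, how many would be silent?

7

Codon 1 (AAC, Asn): 1 synonymous substitution.
Codon 2 (GCG, Ala): 3 synonymous substitutions.
Codon 3 (GGG, Gly): 3 synonymous substitutions.
Total: 1 + 3 + 3 = 7.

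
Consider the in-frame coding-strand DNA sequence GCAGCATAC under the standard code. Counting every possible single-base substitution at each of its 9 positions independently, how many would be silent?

7

Codon 1 (GCA, Ala): 3 synonymous substitutions.
Codon 2 (GCA, Ala): 3 synonymous substitutions.
Codon 3 (TAC, Tyr): 1 synonymous substitution.
Total: 3 + 3 + 1 = 7.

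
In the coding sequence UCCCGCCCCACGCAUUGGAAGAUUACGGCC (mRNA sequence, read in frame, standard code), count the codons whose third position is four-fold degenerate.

6

Codon 1 UCC (Ser): third position 4-fold.
Codon 2 CGC (Arg): third position 4-fold.
Codon 3 CCC (Pro): third position 4-fold.
Codon 4 ACG (Thr): third position 4-fold.
Codon 5 CAU (His): third position 2-fold.
Codon 6 UGG (Trp): third position 1-fold.
Codon 7 AAG (Lys): third position 2-fold.
Codon 8 AUU (Ile): third position 3-fold.
Codon 9 ACG (Thr): third position 4-fold.
Codon 10 GCC (Ala): third position 4-fold.
Four-fold degenerate third positions: 6.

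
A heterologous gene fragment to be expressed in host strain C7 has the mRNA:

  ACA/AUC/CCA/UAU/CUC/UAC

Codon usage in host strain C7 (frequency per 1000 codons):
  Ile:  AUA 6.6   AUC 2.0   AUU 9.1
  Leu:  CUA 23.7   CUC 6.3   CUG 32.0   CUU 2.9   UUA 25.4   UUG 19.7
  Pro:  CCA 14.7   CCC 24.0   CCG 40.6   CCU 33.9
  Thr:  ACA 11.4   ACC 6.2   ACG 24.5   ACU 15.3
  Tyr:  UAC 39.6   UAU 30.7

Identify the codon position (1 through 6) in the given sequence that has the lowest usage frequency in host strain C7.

2

Codon 1 ACA (Thr): 11.4 per 1000.
Codon 2 AUC (Ile): 2.0 per 1000.
Codon 3 CCA (Pro): 14.7 per 1000.
Codon 4 UAU (Tyr): 30.7 per 1000.
Codon 5 CUC (Leu): 6.3 per 1000.
Codon 6 UAC (Tyr): 39.6 per 1000.
Lowest frequency is 2.0 at codon 2.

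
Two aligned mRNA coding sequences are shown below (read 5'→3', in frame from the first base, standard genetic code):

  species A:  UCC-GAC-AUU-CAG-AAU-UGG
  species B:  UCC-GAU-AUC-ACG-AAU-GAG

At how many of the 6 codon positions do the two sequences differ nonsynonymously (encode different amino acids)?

2

Codon 1: UCC Ser / UCC Ser — identical.
Codon 2: GAC Asp / GAU Asp — synonymous.
Codon 3: AUU Ile / AUC Ile — synonymous.
Codon 4: CAG Gln / ACG Thr — nonsynonymous.
Codon 5: AAU Asn / AAU Asn — identical.
Codon 6: UGG Trp / GAG Glu — nonsynonymous.
Nonsynonymous differences: 2.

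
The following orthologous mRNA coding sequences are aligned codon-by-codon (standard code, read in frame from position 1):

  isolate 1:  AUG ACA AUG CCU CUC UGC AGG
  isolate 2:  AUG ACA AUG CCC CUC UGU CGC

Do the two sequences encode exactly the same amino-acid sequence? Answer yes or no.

Codon 1: AUG Met / AUG Met — identical.
Codon 2: ACA Thr / ACA Thr — identical.
Codon 3: AUG Met / AUG Met — identical.
Codon 4: CCU Pro / CCC Pro — synonymous.
Codon 5: CUC Leu / CUC Leu — identical.
Codon 6: UGC Cys / UGU Cys — synonymous.
Codon 7: AGG Arg / CGC Arg — synonymous.
Nonsynonymous differences: 0 → same protein.

yes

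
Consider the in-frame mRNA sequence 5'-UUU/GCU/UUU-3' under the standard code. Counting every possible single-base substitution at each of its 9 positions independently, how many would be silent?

Codon 1 (UUU, Phe): 1 synonymous substitution.
Codon 2 (GCU, Ala): 3 synonymous substitutions.
Codon 3 (UUU, Phe): 1 synonymous substitution.
Total: 1 + 3 + 1 = 5.

5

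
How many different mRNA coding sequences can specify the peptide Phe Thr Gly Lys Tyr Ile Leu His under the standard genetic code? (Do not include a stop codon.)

Phe: 2 codons.
Thr: 4 codons.
Gly: 4 codons.
Lys: 2 codons.
Tyr: 2 codons.
Ile: 3 codons.
Leu: 6 codons.
His: 2 codons.
2 × 4 × 4 × 2 × 2 × 3 × 6 × 2 = 4608.

4608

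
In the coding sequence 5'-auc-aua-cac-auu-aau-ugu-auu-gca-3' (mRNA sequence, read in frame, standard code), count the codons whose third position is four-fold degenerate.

1

Codon 1 AUC (Ile): third position 3-fold.
Codon 2 AUA (Ile): third position 3-fold.
Codon 3 CAC (His): third position 2-fold.
Codon 4 AUU (Ile): third position 3-fold.
Codon 5 AAU (Asn): third position 2-fold.
Codon 6 UGU (Cys): third position 2-fold.
Codon 7 AUU (Ile): third position 3-fold.
Codon 8 GCA (Ala): third position 4-fold.
Four-fold degenerate third positions: 1.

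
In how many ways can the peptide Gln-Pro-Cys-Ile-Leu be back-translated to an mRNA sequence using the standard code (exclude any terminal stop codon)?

Gln: 2 codons.
Pro: 4 codons.
Cys: 2 codons.
Ile: 3 codons.
Leu: 6 codons.
2 × 4 × 2 × 3 × 6 = 288.

288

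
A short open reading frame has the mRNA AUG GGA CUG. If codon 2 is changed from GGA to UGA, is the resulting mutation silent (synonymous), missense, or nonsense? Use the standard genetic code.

Position 4 falls in codon 2: GGA → Gly.
After the substitution the codon is UGA → Stop.
The new codon is a stop codon, so this is a nonsense mutation.

nonsense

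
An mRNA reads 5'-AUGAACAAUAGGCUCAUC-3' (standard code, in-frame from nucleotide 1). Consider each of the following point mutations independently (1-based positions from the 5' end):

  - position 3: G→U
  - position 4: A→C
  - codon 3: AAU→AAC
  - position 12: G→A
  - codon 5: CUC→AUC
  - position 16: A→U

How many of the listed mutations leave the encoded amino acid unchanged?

Codon 1: AUG (Met) → AUU (Ile) — missense.
Codon 2: AAC (Asn) → CAC (His) — missense.
Codon 3: AAU (Asn) → AAC (Asn) — synonymous.
Codon 4: AGG (Arg) → AGA (Arg) — synonymous.
Codon 5: CUC (Leu) → AUC (Ile) — missense.
Codon 6: AUC (Ile) → UUC (Phe) — missense.
Synonymous: 2 of 6.

2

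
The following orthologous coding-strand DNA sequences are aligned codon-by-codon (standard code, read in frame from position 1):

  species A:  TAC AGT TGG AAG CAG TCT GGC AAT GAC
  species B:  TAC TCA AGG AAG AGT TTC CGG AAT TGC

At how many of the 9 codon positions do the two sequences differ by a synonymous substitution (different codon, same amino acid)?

1

Codon 1: TAC Tyr / TAC Tyr — identical.
Codon 2: AGT Ser / TCA Ser — synonymous.
Codon 3: TGG Trp / AGG Arg — nonsynonymous.
Codon 4: AAG Lys / AAG Lys — identical.
Codon 5: CAG Gln / AGT Ser — nonsynonymous.
Codon 6: TCT Ser / TTC Phe — nonsynonymous.
Codon 7: GGC Gly / CGG Arg — nonsynonymous.
Codon 8: AAT Asn / AAT Asn — identical.
Codon 9: GAC Asp / TGC Cys — nonsynonymous.
Synonymous differences: 1.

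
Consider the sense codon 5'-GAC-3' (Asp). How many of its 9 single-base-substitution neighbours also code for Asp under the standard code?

Position 1: none → 0 synonymous.
Position 2: none → 0 synonymous.
Position 3: GAU → 1 synonymous.
Total: 0 + 0 + 1 = 1.

1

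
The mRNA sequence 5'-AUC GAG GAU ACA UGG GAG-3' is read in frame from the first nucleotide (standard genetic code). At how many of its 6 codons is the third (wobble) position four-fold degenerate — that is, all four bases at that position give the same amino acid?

Codon 1 AUC (Ile): third position 3-fold.
Codon 2 GAG (Glu): third position 2-fold.
Codon 3 GAU (Asp): third position 2-fold.
Codon 4 ACA (Thr): third position 4-fold.
Codon 5 UGG (Trp): third position 1-fold.
Codon 6 GAG (Glu): third position 2-fold.
Four-fold degenerate third positions: 1.

1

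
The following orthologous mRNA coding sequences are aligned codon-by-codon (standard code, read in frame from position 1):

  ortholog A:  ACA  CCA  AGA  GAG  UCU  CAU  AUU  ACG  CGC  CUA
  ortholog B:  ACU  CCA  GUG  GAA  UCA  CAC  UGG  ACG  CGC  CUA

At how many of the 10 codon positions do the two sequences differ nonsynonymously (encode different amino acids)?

2

Codon 1: ACA Thr / ACU Thr — synonymous.
Codon 2: CCA Pro / CCA Pro — identical.
Codon 3: AGA Arg / GUG Val — nonsynonymous.
Codon 4: GAG Glu / GAA Glu — synonymous.
Codon 5: UCU Ser / UCA Ser — synonymous.
Codon 6: CAU His / CAC His — synonymous.
Codon 7: AUU Ile / UGG Trp — nonsynonymous.
Codon 8: ACG Thr / ACG Thr — identical.
Codon 9: CGC Arg / CGC Arg — identical.
Codon 10: CUA Leu / CUA Leu — identical.
Nonsynonymous differences: 2.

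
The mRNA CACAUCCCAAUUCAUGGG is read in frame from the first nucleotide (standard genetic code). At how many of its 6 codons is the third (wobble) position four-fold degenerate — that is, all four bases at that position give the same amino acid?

2

Codon 1 CAC (His): third position 2-fold.
Codon 2 AUC (Ile): third position 3-fold.
Codon 3 CCA (Pro): third position 4-fold.
Codon 4 AUU (Ile): third position 3-fold.
Codon 5 CAU (His): third position 2-fold.
Codon 6 GGG (Gly): third position 4-fold.
Four-fold degenerate third positions: 2.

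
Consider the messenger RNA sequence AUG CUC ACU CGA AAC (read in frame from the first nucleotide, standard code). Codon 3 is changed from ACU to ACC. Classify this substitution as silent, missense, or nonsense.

silent

Position 9 falls in codon 3: ACU → Thr.
After the substitution the codon is ACC → Thr.
Both encode Thr, so the change is synonymous.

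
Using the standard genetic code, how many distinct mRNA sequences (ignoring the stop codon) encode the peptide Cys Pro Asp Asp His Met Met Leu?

Cys: 2 codons.
Pro: 4 codons.
Asp: 2 codons.
Asp: 2 codons.
His: 2 codons.
Met: 1 codon.
Met: 1 codon.
Leu: 6 codons.
2 × 4 × 2 × 2 × 2 × 1 × 1 × 6 = 384.

384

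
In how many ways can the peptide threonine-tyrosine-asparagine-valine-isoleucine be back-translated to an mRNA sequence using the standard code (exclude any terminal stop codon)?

Thr: 4 codons.
Tyr: 2 codons.
Asn: 2 codons.
Val: 4 codons.
Ile: 3 codons.
4 × 2 × 2 × 4 × 3 = 192.

192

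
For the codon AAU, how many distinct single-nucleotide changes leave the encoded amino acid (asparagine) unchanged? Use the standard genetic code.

Position 1: none → 0 synonymous.
Position 2: none → 0 synonymous.
Position 3: AAC → 1 synonymous.
Total: 0 + 0 + 1 = 1.

1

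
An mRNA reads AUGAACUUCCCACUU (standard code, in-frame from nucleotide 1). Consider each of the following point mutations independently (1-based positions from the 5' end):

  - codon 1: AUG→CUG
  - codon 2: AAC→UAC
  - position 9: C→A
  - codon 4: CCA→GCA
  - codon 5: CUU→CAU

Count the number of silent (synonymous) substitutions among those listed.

0

Codon 1: AUG (Met) → CUG (Leu) — missense.
Codon 2: AAC (Asn) → UAC (Tyr) — missense.
Codon 3: UUC (Phe) → UUA (Leu) — missense.
Codon 4: CCA (Pro) → GCA (Ala) — missense.
Codon 5: CUU (Leu) → CAU (His) — missense.
Synonymous: 0 of 5.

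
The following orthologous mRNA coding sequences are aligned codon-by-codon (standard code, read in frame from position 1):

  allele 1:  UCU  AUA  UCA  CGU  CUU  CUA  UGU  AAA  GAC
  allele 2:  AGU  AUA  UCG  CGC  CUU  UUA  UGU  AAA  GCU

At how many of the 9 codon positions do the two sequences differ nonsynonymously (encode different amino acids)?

Codon 1: UCU Ser / AGU Ser — synonymous.
Codon 2: AUA Ile / AUA Ile — identical.
Codon 3: UCA Ser / UCG Ser — synonymous.
Codon 4: CGU Arg / CGC Arg — synonymous.
Codon 5: CUU Leu / CUU Leu — identical.
Codon 6: CUA Leu / UUA Leu — synonymous.
Codon 7: UGU Cys / UGU Cys — identical.
Codon 8: AAA Lys / AAA Lys — identical.
Codon 9: GAC Asp / GCU Ala — nonsynonymous.
Nonsynonymous differences: 1.

1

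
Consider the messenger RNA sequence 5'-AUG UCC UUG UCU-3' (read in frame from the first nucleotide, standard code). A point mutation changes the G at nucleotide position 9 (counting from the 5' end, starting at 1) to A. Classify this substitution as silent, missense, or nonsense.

Position 9 falls in codon 3: UUG → Leu.
After the substitution the codon is UUA → Leu.
Both encode Leu, so the change is synonymous.

silent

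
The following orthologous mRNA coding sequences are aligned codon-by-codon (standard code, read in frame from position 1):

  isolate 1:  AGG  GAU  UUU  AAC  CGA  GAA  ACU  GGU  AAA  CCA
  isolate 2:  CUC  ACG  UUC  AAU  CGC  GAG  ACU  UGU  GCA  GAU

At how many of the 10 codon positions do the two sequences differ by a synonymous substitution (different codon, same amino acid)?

Codon 1: AGG Arg / CUC Leu — nonsynonymous.
Codon 2: GAU Asp / ACG Thr — nonsynonymous.
Codon 3: UUU Phe / UUC Phe — synonymous.
Codon 4: AAC Asn / AAU Asn — synonymous.
Codon 5: CGA Arg / CGC Arg — synonymous.
Codon 6: GAA Glu / GAG Glu — synonymous.
Codon 7: ACU Thr / ACU Thr — identical.
Codon 8: GGU Gly / UGU Cys — nonsynonymous.
Codon 9: AAA Lys / GCA Ala — nonsynonymous.
Codon 10: CCA Pro / GAU Asp — nonsynonymous.
Synonymous differences: 4.

4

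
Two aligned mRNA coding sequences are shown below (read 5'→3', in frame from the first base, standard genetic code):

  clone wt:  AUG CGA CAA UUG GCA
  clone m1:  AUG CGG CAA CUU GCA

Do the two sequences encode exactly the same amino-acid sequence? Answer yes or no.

yes

Codon 1: AUG Met / AUG Met — identical.
Codon 2: CGA Arg / CGG Arg — synonymous.
Codon 3: CAA Gln / CAA Gln — identical.
Codon 4: UUG Leu / CUU Leu — synonymous.
Codon 5: GCA Ala / GCA Ala — identical.
Nonsynonymous differences: 0 → same protein.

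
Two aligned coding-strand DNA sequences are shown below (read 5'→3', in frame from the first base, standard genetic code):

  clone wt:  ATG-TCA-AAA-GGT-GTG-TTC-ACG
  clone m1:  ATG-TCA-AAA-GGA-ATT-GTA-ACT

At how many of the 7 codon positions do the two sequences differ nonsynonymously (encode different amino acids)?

2

Codon 1: ATG Met / ATG Met — identical.
Codon 2: TCA Ser / TCA Ser — identical.
Codon 3: AAA Lys / AAA Lys — identical.
Codon 4: GGT Gly / GGA Gly — synonymous.
Codon 5: GTG Val / ATT Ile — nonsynonymous.
Codon 6: TTC Phe / GTA Val — nonsynonymous.
Codon 7: ACG Thr / ACT Thr — synonymous.
Nonsynonymous differences: 2.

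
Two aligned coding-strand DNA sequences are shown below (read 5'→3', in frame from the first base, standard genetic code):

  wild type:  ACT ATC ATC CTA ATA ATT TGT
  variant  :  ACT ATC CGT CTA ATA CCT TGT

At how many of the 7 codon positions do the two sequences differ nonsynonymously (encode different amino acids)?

2

Codon 1: ACT Thr / ACT Thr — identical.
Codon 2: ATC Ile / ATC Ile — identical.
Codon 3: ATC Ile / CGT Arg — nonsynonymous.
Codon 4: CTA Leu / CTA Leu — identical.
Codon 5: ATA Ile / ATA Ile — identical.
Codon 6: ATT Ile / CCT Pro — nonsynonymous.
Codon 7: TGT Cys / TGT Cys — identical.
Nonsynonymous differences: 2.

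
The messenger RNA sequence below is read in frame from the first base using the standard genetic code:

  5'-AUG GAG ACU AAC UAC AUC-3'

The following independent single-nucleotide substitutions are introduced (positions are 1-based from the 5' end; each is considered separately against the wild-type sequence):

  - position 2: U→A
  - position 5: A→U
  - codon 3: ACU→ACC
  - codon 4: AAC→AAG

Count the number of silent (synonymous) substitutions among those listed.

Codon 1: AUG (Met) → AAG (Lys) — missense.
Codon 2: GAG (Glu) → GUG (Val) — missense.
Codon 3: ACU (Thr) → ACC (Thr) — synonymous.
Codon 4: AAC (Asn) → AAG (Lys) — missense.
Synonymous: 1 of 4.

1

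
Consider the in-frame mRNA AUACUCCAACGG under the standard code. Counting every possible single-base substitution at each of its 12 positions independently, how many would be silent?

Codon 1 (AUA, Ile): 2 synonymous substitutions.
Codon 2 (CUC, Leu): 3 synonymous substitutions.
Codon 3 (CAA, Gln): 1 synonymous substitution.
Codon 4 (CGG, Arg): 4 synonymous substitutions.
Total: 2 + 3 + 1 + 4 = 10.

10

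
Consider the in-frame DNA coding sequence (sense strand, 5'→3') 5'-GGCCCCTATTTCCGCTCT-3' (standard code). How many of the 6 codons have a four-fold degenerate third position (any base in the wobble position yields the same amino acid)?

4

Codon 1 GGC (Gly): third position 4-fold.
Codon 2 CCC (Pro): third position 4-fold.
Codon 3 TAT (Tyr): third position 2-fold.
Codon 4 TTC (Phe): third position 2-fold.
Codon 5 CGC (Arg): third position 4-fold.
Codon 6 TCT (Ser): third position 4-fold.
Four-fold degenerate third positions: 4.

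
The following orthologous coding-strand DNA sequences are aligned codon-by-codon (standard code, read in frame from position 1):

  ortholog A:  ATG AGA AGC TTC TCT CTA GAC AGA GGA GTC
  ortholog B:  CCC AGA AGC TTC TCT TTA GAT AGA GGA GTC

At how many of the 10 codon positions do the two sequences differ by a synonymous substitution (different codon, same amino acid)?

2

Codon 1: ATG Met / CCC Pro — nonsynonymous.
Codon 2: AGA Arg / AGA Arg — identical.
Codon 3: AGC Ser / AGC Ser — identical.
Codon 4: TTC Phe / TTC Phe — identical.
Codon 5: TCT Ser / TCT Ser — identical.
Codon 6: CTA Leu / TTA Leu — synonymous.
Codon 7: GAC Asp / GAT Asp — synonymous.
Codon 8: AGA Arg / AGA Arg — identical.
Codon 9: GGA Gly / GGA Gly — identical.
Codon 10: GTC Val / GTC Val — identical.
Synonymous differences: 2.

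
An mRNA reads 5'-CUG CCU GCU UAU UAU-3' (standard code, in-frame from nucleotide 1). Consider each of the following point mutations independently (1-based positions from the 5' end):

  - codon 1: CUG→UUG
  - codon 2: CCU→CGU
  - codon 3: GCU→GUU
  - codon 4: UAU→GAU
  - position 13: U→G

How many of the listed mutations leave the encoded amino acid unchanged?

Codon 1: CUG (Leu) → UUG (Leu) — synonymous.
Codon 2: CCU (Pro) → CGU (Arg) — missense.
Codon 3: GCU (Ala) → GUU (Val) — missense.
Codon 4: UAU (Tyr) → GAU (Asp) — missense.
Codon 5: UAU (Tyr) → GAU (Asp) — missense.
Synonymous: 1 of 5.

1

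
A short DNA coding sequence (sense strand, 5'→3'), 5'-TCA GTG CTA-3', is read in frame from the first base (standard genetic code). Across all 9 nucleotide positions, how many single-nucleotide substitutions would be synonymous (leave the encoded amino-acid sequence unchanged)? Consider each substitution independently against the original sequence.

10

Codon 1 (TCA, Ser): 3 synonymous substitutions.
Codon 2 (GTG, Val): 3 synonymous substitutions.
Codon 3 (CTA, Leu): 4 synonymous substitutions.
Total: 3 + 3 + 4 = 10.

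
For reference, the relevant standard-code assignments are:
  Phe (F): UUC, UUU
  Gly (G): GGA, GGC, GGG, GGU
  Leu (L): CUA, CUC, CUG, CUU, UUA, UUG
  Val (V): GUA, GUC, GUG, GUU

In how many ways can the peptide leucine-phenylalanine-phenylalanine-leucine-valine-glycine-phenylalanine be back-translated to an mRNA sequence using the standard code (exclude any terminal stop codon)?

Leu: 6 codons.
Phe: 2 codons.
Phe: 2 codons.
Leu: 6 codons.
Val: 4 codons.
Gly: 4 codons.
Phe: 2 codons.
6 × 2 × 2 × 6 × 4 × 4 × 2 = 4608.

4608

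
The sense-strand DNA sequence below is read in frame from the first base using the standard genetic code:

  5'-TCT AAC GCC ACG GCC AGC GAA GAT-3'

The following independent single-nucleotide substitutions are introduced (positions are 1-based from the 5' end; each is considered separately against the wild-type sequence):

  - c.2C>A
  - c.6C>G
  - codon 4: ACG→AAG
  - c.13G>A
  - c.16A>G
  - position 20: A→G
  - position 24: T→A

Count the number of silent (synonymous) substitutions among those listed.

Codon 1: TCT (Ser) → TAT (Tyr) — missense.
Codon 2: AAC (Asn) → AAG (Lys) — missense.
Codon 4: ACG (Thr) → AAG (Lys) — missense.
Codon 5: GCC (Ala) → ACC (Thr) — missense.
Codon 6: AGC (Ser) → GGC (Gly) — missense.
Codon 7: GAA (Glu) → GGA (Gly) — missense.
Codon 8: GAT (Asp) → GAA (Glu) — missense.
Synonymous: 0 of 7.

0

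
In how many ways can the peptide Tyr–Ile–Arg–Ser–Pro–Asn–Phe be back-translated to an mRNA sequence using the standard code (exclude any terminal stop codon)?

Tyr: 2 codons.
Ile: 3 codons.
Arg: 6 codons.
Ser: 6 codons.
Pro: 4 codons.
Asn: 2 codons.
Phe: 2 codons.
2 × 3 × 6 × 6 × 4 × 2 × 2 = 3456.

3456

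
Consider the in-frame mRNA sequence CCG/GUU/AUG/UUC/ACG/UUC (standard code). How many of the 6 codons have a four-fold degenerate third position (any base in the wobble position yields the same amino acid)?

3

Codon 1 CCG (Pro): third position 4-fold.
Codon 2 GUU (Val): third position 4-fold.
Codon 3 AUG (Met): third position 1-fold.
Codon 4 UUC (Phe): third position 2-fold.
Codon 5 ACG (Thr): third position 4-fold.
Codon 6 UUC (Phe): third position 2-fold.
Four-fold degenerate third positions: 3.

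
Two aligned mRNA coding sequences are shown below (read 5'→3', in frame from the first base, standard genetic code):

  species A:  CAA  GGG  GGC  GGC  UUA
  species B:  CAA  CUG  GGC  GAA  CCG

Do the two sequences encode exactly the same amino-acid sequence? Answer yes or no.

no

Codon 1: CAA Gln / CAA Gln — identical.
Codon 2: GGG Gly / CUG Leu — nonsynonymous.
Codon 3: GGC Gly / GGC Gly — identical.
Codon 4: GGC Gly / GAA Glu — nonsynonymous.
Codon 5: UUA Leu / CCG Pro — nonsynonymous.
Nonsynonymous differences: 3 → different protein.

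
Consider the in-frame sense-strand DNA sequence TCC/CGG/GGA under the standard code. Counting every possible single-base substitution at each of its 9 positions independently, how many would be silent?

Codon 1 (TCC, Ser): 3 synonymous substitutions.
Codon 2 (CGG, Arg): 4 synonymous substitutions.
Codon 3 (GGA, Gly): 3 synonymous substitutions.
Total: 3 + 4 + 3 = 10.

10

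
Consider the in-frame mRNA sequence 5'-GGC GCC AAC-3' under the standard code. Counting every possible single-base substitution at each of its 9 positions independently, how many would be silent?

7

Codon 1 (GGC, Gly): 3 synonymous substitutions.
Codon 2 (GCC, Ala): 3 synonymous substitutions.
Codon 3 (AAC, Asn): 1 synonymous substitution.
Total: 3 + 3 + 1 = 7.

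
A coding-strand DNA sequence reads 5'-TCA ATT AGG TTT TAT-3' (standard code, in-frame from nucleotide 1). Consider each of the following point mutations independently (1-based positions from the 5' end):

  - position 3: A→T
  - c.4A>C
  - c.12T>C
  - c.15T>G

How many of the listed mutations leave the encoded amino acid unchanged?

Codon 1: TCA (Ser) → TCT (Ser) — synonymous.
Codon 2: ATT (Ile) → CTT (Leu) — missense.
Codon 4: TTT (Phe) → TTC (Phe) — synonymous.
Codon 5: TAT (Tyr) → TAG (Stop) — nonsense.
Synonymous: 2 of 4.

2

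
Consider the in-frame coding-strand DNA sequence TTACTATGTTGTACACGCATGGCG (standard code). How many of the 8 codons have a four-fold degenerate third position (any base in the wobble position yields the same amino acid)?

4

Codon 1 TTA (Leu): third position 2-fold.
Codon 2 CTA (Leu): third position 4-fold.
Codon 3 TGT (Cys): third position 2-fold.
Codon 4 TGT (Cys): third position 2-fold.
Codon 5 ACA (Thr): third position 4-fold.
Codon 6 CGC (Arg): third position 4-fold.
Codon 7 ATG (Met): third position 1-fold.
Codon 8 GCG (Ala): third position 4-fold.
Four-fold degenerate third positions: 4.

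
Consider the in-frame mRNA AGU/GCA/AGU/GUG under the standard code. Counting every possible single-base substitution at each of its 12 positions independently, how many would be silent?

Codon 1 (AGU, Ser): 1 synonymous substitution.
Codon 2 (GCA, Ala): 3 synonymous substitutions.
Codon 3 (AGU, Ser): 1 synonymous substitution.
Codon 4 (GUG, Val): 3 synonymous substitutions.
Total: 1 + 3 + 1 + 3 = 8.

8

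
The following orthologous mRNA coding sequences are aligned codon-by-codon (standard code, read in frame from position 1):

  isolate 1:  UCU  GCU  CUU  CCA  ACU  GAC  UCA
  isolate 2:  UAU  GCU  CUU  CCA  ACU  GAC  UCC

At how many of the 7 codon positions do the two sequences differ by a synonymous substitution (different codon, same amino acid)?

1

Codon 1: UCU Ser / UAU Tyr — nonsynonymous.
Codon 2: GCU Ala / GCU Ala — identical.
Codon 3: CUU Leu / CUU Leu — identical.
Codon 4: CCA Pro / CCA Pro — identical.
Codon 5: ACU Thr / ACU Thr — identical.
Codon 6: GAC Asp / GAC Asp — identical.
Codon 7: UCA Ser / UCC Ser — synonymous.
Synonymous differences: 1.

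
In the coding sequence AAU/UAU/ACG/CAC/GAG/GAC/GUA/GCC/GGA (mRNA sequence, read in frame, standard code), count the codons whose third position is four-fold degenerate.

Codon 1 AAU (Asn): third position 2-fold.
Codon 2 UAU (Tyr): third position 2-fold.
Codon 3 ACG (Thr): third position 4-fold.
Codon 4 CAC (His): third position 2-fold.
Codon 5 GAG (Glu): third position 2-fold.
Codon 6 GAC (Asp): third position 2-fold.
Codon 7 GUA (Val): third position 4-fold.
Codon 8 GCC (Ala): third position 4-fold.
Codon 9 GGA (Gly): third position 4-fold.
Four-fold degenerate third positions: 4.

4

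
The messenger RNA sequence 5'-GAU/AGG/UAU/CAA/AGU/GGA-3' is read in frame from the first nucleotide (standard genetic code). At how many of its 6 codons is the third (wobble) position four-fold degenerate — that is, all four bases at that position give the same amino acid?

1

Codon 1 GAU (Asp): third position 2-fold.
Codon 2 AGG (Arg): third position 2-fold.
Codon 3 UAU (Tyr): third position 2-fold.
Codon 4 CAA (Gln): third position 2-fold.
Codon 5 AGU (Ser): third position 2-fold.
Codon 6 GGA (Gly): third position 4-fold.
Four-fold degenerate third positions: 1.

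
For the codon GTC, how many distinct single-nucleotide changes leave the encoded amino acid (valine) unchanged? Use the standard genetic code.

3

Position 1: none → 0 synonymous.
Position 2: none → 0 synonymous.
Position 3: GTT, GTA, GTG → 3 synonymous.
Total: 0 + 0 + 3 = 3.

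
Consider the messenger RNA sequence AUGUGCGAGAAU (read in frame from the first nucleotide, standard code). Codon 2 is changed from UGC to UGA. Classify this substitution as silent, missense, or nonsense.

Position 6 falls in codon 2: UGC → Cys.
After the substitution the codon is UGA → Stop.
The new codon is a stop codon, so this is a nonsense mutation.

nonsense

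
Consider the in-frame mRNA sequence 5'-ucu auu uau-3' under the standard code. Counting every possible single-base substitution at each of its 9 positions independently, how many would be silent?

Codon 1 (UCU, Ser): 3 synonymous substitutions.
Codon 2 (AUU, Ile): 2 synonymous substitutions.
Codon 3 (UAU, Tyr): 1 synonymous substitution.
Total: 3 + 2 + 1 = 6.

6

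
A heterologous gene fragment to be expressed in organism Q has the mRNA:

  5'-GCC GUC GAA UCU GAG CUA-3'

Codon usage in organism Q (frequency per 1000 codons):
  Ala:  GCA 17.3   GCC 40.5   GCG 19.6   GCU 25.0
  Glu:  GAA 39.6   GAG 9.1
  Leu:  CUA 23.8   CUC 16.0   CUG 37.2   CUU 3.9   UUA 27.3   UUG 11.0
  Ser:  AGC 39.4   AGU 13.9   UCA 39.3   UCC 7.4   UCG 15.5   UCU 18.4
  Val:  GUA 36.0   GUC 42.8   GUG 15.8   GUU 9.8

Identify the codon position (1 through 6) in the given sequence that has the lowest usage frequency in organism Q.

Codon 1 GCC (Ala): 40.5 per 1000.
Codon 2 GUC (Val): 42.8 per 1000.
Codon 3 GAA (Glu): 39.6 per 1000.
Codon 4 UCU (Ser): 18.4 per 1000.
Codon 5 GAG (Glu): 9.1 per 1000.
Codon 6 CUA (Leu): 23.8 per 1000.
Lowest frequency is 9.1 at codon 5.

5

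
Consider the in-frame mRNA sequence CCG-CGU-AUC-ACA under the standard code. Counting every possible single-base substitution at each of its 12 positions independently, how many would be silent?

Codon 1 (CCG, Pro): 3 synonymous substitutions.
Codon 2 (CGU, Arg): 3 synonymous substitutions.
Codon 3 (AUC, Ile): 2 synonymous substitutions.
Codon 4 (ACA, Thr): 3 synonymous substitutions.
Total: 3 + 3 + 2 + 3 = 11.

11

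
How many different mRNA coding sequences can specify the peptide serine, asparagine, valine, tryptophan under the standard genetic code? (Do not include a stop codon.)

48

Ser: 6 codons.
Asn: 2 codons.
Val: 4 codons.
Trp: 1 codon.
6 × 2 × 4 × 1 = 48.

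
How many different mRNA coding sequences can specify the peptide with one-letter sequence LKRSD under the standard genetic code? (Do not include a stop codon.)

Leu: 6 codons.
Lys: 2 codons.
Arg: 6 codons.
Ser: 6 codons.
Asp: 2 codons.
6 × 2 × 6 × 6 × 2 = 864.

864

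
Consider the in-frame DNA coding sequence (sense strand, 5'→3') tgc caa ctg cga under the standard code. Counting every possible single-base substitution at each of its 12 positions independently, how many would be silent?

Codon 1 (TGC, Cys): 1 synonymous substitution.
Codon 2 (CAA, Gln): 1 synonymous substitution.
Codon 3 (CTG, Leu): 4 synonymous substitutions.
Codon 4 (CGA, Arg): 4 synonymous substitutions.
Total: 1 + 1 + 4 + 4 = 10.

10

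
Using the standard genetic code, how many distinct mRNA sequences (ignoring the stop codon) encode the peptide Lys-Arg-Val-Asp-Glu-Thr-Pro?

Lys: 2 codons.
Arg: 6 codons.
Val: 4 codons.
Asp: 2 codons.
Glu: 2 codons.
Thr: 4 codons.
Pro: 4 codons.
2 × 6 × 4 × 2 × 2 × 4 × 4 = 3072.

3072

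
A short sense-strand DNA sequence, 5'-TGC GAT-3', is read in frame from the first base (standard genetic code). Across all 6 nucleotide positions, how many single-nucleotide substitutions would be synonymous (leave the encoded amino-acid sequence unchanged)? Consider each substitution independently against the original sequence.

Codon 1 (TGC, Cys): 1 synonymous substitution.
Codon 2 (GAT, Asp): 1 synonymous substitution.
Total: 1 + 1 = 2.

2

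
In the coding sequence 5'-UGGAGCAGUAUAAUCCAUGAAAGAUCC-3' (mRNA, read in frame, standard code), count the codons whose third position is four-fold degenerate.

1

Codon 1 UGG (Trp): third position 1-fold.
Codon 2 AGC (Ser): third position 2-fold.
Codon 3 AGU (Ser): third position 2-fold.
Codon 4 AUA (Ile): third position 3-fold.
Codon 5 AUC (Ile): third position 3-fold.
Codon 6 CAU (His): third position 2-fold.
Codon 7 GAA (Glu): third position 2-fold.
Codon 8 AGA (Arg): third position 2-fold.
Codon 9 UCC (Ser): third position 4-fold.
Four-fold degenerate third positions: 1.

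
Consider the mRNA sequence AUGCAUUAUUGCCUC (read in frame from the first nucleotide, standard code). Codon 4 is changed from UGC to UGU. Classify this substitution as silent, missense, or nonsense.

Position 12 falls in codon 4: UGC → Cys.
After the substitution the codon is UGU → Cys.
Both encode Cys, so the change is synonymous.

silent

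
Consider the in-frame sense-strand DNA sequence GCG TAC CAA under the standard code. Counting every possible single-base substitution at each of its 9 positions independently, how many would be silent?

5

Codon 1 (GCG, Ala): 3 synonymous substitutions.
Codon 2 (TAC, Tyr): 1 synonymous substitution.
Codon 3 (CAA, Gln): 1 synonymous substitution.
Total: 3 + 1 + 1 = 5.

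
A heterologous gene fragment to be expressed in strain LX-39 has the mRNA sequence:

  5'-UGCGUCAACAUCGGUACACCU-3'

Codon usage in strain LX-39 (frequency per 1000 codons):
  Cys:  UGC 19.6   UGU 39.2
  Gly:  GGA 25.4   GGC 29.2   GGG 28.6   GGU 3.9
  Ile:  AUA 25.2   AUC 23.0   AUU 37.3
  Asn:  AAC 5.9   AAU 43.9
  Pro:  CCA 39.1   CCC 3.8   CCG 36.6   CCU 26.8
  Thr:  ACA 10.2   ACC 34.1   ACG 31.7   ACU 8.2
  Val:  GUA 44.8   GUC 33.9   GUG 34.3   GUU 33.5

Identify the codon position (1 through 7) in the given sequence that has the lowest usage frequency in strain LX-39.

5

Codon 1 UGC (Cys): 19.6 per 1000.
Codon 2 GUC (Val): 33.9 per 1000.
Codon 3 AAC (Asn): 5.9 per 1000.
Codon 4 AUC (Ile): 23.0 per 1000.
Codon 5 GGU (Gly): 3.9 per 1000.
Codon 6 ACA (Thr): 10.2 per 1000.
Codon 7 CCU (Pro): 26.8 per 1000.
Lowest frequency is 3.9 at codon 5.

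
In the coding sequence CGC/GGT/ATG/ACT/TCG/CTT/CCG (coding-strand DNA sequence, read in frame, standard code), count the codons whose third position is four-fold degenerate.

Codon 1 CGC (Arg): third position 4-fold.
Codon 2 GGT (Gly): third position 4-fold.
Codon 3 ATG (Met): third position 1-fold.
Codon 4 ACT (Thr): third position 4-fold.
Codon 5 TCG (Ser): third position 4-fold.
Codon 6 CTT (Leu): third position 4-fold.
Codon 7 CCG (Pro): third position 4-fold.
Four-fold degenerate third positions: 6.

6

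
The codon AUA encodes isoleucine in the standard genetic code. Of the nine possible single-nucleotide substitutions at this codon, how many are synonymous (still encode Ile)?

Position 1: none → 0 synonymous.
Position 2: none → 0 synonymous.
Position 3: AUU, AUC → 2 synonymous.
Total: 0 + 0 + 2 = 2.

2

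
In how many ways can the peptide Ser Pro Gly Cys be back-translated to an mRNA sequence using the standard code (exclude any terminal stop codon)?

192

Ser: 6 codons.
Pro: 4 codons.
Gly: 4 codons.
Cys: 2 codons.
6 × 4 × 4 × 2 = 192.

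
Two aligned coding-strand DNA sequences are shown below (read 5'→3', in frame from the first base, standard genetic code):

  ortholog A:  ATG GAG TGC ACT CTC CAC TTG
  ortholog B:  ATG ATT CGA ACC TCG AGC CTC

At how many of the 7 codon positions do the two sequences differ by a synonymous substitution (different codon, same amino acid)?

2

Codon 1: ATG Met / ATG Met — identical.
Codon 2: GAG Glu / ATT Ile — nonsynonymous.
Codon 3: TGC Cys / CGA Arg — nonsynonymous.
Codon 4: ACT Thr / ACC Thr — synonymous.
Codon 5: CTC Leu / TCG Ser — nonsynonymous.
Codon 6: CAC His / AGC Ser — nonsynonymous.
Codon 7: TTG Leu / CTC Leu — synonymous.
Synonymous differences: 2.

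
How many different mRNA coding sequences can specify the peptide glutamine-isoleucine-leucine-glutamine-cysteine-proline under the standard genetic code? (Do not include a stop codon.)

Gln: 2 codons.
Ile: 3 codons.
Leu: 6 codons.
Gln: 2 codons.
Cys: 2 codons.
Pro: 4 codons.
2 × 3 × 6 × 2 × 2 × 4 = 576.

576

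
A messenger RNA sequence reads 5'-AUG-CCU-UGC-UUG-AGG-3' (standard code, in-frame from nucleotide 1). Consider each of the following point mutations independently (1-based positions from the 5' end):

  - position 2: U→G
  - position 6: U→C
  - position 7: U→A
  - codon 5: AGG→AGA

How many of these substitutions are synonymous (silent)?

Codon 1: AUG (Met) → AGG (Arg) — missense.
Codon 2: CCU (Pro) → CCC (Pro) — synonymous.
Codon 3: UGC (Cys) → AGC (Ser) — missense.
Codon 5: AGG (Arg) → AGA (Arg) — synonymous.
Synonymous: 2 of 4.

2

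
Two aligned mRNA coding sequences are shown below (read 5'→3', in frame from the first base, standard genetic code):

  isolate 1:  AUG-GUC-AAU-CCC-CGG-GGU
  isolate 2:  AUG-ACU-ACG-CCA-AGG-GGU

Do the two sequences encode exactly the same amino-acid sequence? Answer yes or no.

Codon 1: AUG Met / AUG Met — identical.
Codon 2: GUC Val / ACU Thr — nonsynonymous.
Codon 3: AAU Asn / ACG Thr — nonsynonymous.
Codon 4: CCC Pro / CCA Pro — synonymous.
Codon 5: CGG Arg / AGG Arg — synonymous.
Codon 6: GGU Gly / GGU Gly — identical.
Nonsynonymous differences: 2 → different protein.

no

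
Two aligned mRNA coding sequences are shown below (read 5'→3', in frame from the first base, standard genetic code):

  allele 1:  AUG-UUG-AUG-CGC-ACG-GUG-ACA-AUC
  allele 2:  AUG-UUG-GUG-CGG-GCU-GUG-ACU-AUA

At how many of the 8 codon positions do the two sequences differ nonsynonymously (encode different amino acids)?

Codon 1: AUG Met / AUG Met — identical.
Codon 2: UUG Leu / UUG Leu — identical.
Codon 3: AUG Met / GUG Val — nonsynonymous.
Codon 4: CGC Arg / CGG Arg — synonymous.
Codon 5: ACG Thr / GCU Ala — nonsynonymous.
Codon 6: GUG Val / GUG Val — identical.
Codon 7: ACA Thr / ACU Thr — synonymous.
Codon 8: AUC Ile / AUA Ile — synonymous.
Nonsynonymous differences: 2.

2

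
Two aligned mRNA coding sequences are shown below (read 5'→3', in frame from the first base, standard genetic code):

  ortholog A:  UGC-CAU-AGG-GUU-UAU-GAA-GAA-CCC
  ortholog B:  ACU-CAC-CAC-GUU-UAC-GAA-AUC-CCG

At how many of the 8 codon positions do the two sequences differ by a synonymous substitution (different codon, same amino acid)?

Codon 1: UGC Cys / ACU Thr — nonsynonymous.
Codon 2: CAU His / CAC His — synonymous.
Codon 3: AGG Arg / CAC His — nonsynonymous.
Codon 4: GUU Val / GUU Val — identical.
Codon 5: UAU Tyr / UAC Tyr — synonymous.
Codon 6: GAA Glu / GAA Glu — identical.
Codon 7: GAA Glu / AUC Ile — nonsynonymous.
Codon 8: CCC Pro / CCG Pro — synonymous.
Synonymous differences: 3.

3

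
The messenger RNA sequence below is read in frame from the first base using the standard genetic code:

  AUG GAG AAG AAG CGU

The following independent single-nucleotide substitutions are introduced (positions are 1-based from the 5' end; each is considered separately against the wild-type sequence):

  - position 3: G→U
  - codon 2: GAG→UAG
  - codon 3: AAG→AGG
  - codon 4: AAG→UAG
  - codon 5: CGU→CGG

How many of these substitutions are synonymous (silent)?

Codon 1: AUG (Met) → AUU (Ile) — missense.
Codon 2: GAG (Glu) → UAG (Stop) — nonsense.
Codon 3: AAG (Lys) → AGG (Arg) — missense.
Codon 4: AAG (Lys) → UAG (Stop) — nonsense.
Codon 5: CGU (Arg) → CGG (Arg) — synonymous.
Synonymous: 1 of 5.

1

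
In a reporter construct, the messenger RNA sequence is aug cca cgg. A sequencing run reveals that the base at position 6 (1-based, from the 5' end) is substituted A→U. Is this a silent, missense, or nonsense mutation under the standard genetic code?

Position 6 falls in codon 2: CCA → Pro.
After the substitution the codon is CCU → Pro.
Both encode Pro, so the change is synonymous.

silent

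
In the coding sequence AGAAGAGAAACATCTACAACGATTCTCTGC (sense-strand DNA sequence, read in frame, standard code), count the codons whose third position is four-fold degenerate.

5

Codon 1 AGA (Arg): third position 2-fold.
Codon 2 AGA (Arg): third position 2-fold.
Codon 3 GAA (Glu): third position 2-fold.
Codon 4 ACA (Thr): third position 4-fold.
Codon 5 TCT (Ser): third position 4-fold.
Codon 6 ACA (Thr): third position 4-fold.
Codon 7 ACG (Thr): third position 4-fold.
Codon 8 ATT (Ile): third position 3-fold.
Codon 9 CTC (Leu): third position 4-fold.
Codon 10 TGC (Cys): third position 2-fold.
Four-fold degenerate third positions: 5.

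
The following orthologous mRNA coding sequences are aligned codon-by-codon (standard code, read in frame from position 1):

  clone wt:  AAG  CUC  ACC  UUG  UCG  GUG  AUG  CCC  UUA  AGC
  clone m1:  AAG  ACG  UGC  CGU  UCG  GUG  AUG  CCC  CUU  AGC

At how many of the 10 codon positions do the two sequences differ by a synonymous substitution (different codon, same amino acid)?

1

Codon 1: AAG Lys / AAG Lys — identical.
Codon 2: CUC Leu / ACG Thr — nonsynonymous.
Codon 3: ACC Thr / UGC Cys — nonsynonymous.
Codon 4: UUG Leu / CGU Arg — nonsynonymous.
Codon 5: UCG Ser / UCG Ser — identical.
Codon 6: GUG Val / GUG Val — identical.
Codon 7: AUG Met / AUG Met — identical.
Codon 8: CCC Pro / CCC Pro — identical.
Codon 9: UUA Leu / CUU Leu — synonymous.
Codon 10: AGC Ser / AGC Ser — identical.
Synonymous differences: 1.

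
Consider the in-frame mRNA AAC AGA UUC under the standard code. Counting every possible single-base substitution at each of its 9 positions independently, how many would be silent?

Codon 1 (AAC, Asn): 1 synonymous substitution.
Codon 2 (AGA, Arg): 2 synonymous substitutions.
Codon 3 (UUC, Phe): 1 synonymous substitution.
Total: 1 + 2 + 1 = 4.

4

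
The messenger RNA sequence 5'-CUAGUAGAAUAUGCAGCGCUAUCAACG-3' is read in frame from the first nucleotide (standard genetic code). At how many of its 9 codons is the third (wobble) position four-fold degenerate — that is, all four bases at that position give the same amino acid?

Codon 1 CUA (Leu): third position 4-fold.
Codon 2 GUA (Val): third position 4-fold.
Codon 3 GAA (Glu): third position 2-fold.
Codon 4 UAU (Tyr): third position 2-fold.
Codon 5 GCA (Ala): third position 4-fold.
Codon 6 GCG (Ala): third position 4-fold.
Codon 7 CUA (Leu): third position 4-fold.
Codon 8 UCA (Ser): third position 4-fold.
Codon 9 ACG (Thr): third position 4-fold.
Four-fold degenerate third positions: 7.

7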